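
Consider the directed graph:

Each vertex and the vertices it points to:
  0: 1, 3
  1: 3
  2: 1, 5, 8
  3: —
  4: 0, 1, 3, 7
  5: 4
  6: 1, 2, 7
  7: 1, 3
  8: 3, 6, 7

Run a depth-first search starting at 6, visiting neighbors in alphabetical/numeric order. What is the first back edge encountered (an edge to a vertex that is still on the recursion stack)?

8->6

DFS from 6 (visiting neighbors in alphabetical/numeric order); mark gray on enter, black on exit:
6 gray
  1 gray
    3 gray
    3 black
  1 black
  2 gray
    2→1: 1 black — skip
    5 gray
      4 gray
        0 gray
          0→1: 1 black — skip
          0→3: 3 black — skip
        0 black
        4→1: 1 black — skip
        4→3: 3 black — skip
        7 gray
          7→1: 1 black — skip
          7→3: 3 black — skip
        7 black
      4 black
    5 black
    8 gray
      8→3: 3 black — skip
      8→6: 6 is gray → back edge
First back edge: 8 → 6.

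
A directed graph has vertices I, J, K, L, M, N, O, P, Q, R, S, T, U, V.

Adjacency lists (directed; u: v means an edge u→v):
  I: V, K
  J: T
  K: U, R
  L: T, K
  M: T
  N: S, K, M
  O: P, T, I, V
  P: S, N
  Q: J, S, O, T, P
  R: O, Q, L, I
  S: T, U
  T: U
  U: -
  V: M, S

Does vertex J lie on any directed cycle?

No

J lies on a cycle iff there is a path from J back to itself.
Exploring from J, it never reaches itself; equivalently, its strongly connected component is a singleton.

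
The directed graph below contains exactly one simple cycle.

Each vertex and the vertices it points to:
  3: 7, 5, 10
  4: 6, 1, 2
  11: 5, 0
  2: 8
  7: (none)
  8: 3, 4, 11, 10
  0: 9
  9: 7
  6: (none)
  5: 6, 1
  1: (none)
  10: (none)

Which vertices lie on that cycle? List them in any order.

2, 4, 8

DFS with gray/black marking from 8:
8 gray
  3 gray
    7 gray
    7 black
    5 gray
      6 gray
      6 black
      1 gray
      1 black
    5 black
    10 gray
    10 black
  3 black
  4 gray
    4→6: 6 black — skip
    4→1: 1 black — skip
    2 gray
      2→8: 8 is gray → back edge
Back edge closes the cycle 8 → 4 → 2 → 8; its vertices are {2, 4, 8}.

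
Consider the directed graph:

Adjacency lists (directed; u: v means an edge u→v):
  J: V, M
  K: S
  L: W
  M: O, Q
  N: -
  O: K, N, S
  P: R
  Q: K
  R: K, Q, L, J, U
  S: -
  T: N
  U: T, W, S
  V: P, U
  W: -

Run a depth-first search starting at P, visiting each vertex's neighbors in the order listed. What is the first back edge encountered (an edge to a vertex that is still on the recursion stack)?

DFS from P (visiting each vertex's neighbors in the order listed); mark gray on enter, black on exit:
P gray
  R gray
    K gray
      S gray
      S black
    K black
    Q gray
      Q→K: K black — skip
    Q black
    L gray
      W gray
      W black
    L black
    J gray
      V gray
        V→P: P is gray → back edge
First back edge: V → P.

V->P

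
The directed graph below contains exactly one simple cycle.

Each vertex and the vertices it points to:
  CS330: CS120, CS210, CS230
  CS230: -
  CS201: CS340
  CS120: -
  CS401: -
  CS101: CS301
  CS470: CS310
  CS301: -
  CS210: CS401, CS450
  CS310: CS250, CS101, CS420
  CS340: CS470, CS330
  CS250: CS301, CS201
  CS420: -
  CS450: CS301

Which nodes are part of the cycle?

DFS with gray/black marking from CS340:
CS340 gray
  CS470 gray
    CS310 gray
      CS250 gray
        CS301 gray
        CS301 black
        CS201 gray
          CS201→CS340: CS340 is gray → back edge
Back edge closes the cycle CS340 → CS470 → CS310 → CS250 → CS201 → CS340; its vertices are {CS201, CS250, CS310, CS340, CS470}.

CS201, CS250, CS310, CS340, CS470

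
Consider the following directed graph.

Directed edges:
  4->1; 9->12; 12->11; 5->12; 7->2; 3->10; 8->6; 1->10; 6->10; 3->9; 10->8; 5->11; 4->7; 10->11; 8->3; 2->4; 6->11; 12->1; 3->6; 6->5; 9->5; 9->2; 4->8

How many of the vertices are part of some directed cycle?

A vertex is on a directed cycle iff it belongs to a strongly connected component of size ≥ 2 (or has a self-loop).
The vertices on cycles are {1, 2, 3, 4, 5, 6, 7, 8, 9, 10, 12} — 11 in total.

11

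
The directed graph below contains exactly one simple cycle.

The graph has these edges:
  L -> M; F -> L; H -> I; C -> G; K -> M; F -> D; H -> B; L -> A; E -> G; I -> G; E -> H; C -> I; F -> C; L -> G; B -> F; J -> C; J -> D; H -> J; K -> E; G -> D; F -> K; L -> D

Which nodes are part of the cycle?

B, E, F, H, K

DFS with gray/black marking from F:
F gray
  K gray
    M gray
    M black
    E gray
      H gray
        B gray
          B→F: F is gray → back edge
Back edge closes the cycle F → K → E → H → B → F; its vertices are {B, E, F, H, K}.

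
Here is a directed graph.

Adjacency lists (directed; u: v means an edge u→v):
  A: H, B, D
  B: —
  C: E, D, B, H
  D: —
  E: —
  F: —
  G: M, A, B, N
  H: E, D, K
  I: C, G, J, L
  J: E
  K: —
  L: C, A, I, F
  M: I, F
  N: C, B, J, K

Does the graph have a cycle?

DFS with white/gray/black marking, starting from B:
B gray
B black
A gray
  H gray
    E gray
    E black
    D gray
    D black
    K gray
    K black
  H black
  A→B: B black — skip
  A→D: D black — skip
A black
C gray
  C→E: E black — skip
  C→D: D black — skip
  C→B: B black — skip
  C→H: H black — skip
C black
F gray
F black
G gray
  M gray
    I gray
      I→C: C black — skip
      I→G: G is gray → back edge
Back edge found, so a cycle exists: G → M → I → G.

Yes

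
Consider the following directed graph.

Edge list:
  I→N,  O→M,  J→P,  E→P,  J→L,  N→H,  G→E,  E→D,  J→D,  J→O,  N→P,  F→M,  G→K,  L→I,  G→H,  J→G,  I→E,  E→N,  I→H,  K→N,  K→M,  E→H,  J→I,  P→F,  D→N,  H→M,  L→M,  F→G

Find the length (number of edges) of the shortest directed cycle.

For each vertex v, BFS finds the shortest path from v back to v.
The shortest such closed walk is G → E → P → F → G, length 4.

4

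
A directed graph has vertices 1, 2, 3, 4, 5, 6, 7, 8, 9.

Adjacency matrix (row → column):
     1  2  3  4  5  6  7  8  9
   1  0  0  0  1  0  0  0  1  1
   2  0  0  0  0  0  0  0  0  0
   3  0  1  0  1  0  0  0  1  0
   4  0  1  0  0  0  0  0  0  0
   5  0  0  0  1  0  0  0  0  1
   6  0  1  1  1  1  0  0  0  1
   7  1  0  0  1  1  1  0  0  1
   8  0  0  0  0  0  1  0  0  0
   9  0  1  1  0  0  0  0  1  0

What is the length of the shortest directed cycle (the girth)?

3

For each vertex v, BFS finds the shortest path from v back to v.
The shortest such closed walk is 8 → 6 → 9 → 8, length 3.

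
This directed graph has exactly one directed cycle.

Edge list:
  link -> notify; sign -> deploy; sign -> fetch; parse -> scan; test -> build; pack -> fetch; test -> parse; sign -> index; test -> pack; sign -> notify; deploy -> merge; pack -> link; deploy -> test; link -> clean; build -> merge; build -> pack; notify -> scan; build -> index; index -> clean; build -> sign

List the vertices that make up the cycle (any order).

sign, test, build, deploy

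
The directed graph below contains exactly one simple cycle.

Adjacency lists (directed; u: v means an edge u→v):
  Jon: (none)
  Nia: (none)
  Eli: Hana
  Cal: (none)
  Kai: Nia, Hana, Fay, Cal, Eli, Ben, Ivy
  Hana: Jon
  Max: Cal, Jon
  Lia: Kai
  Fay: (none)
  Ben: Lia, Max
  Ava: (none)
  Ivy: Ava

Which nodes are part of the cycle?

Ben, Kai, Lia

DFS with gray/black marking from Ben:
Ben gray
  Lia gray
    Kai gray
      Nia gray
      Nia black
      Hana gray
        Jon gray
        Jon black
      Hana black
      Fay gray
      Fay black
      Cal gray
      Cal black
      Eli gray
        Eli→Hana: Hana black — skip
      Eli black
      Kai→Ben: Ben is gray → back edge
Back edge closes the cycle Ben → Lia → Kai → Ben; its vertices are {Ben, Kai, Lia}.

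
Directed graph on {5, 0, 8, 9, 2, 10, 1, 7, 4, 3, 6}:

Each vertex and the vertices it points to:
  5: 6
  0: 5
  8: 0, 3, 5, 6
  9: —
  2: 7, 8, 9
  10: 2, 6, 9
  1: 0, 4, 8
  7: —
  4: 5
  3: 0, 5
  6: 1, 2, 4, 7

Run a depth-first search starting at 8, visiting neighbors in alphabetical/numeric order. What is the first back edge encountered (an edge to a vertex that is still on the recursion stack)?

DFS from 8 (visiting neighbors in alphabetical/numeric order); mark gray on enter, black on exit:
8 gray
  0 gray
    5 gray
      6 gray
        1 gray
          1→0: 0 is gray → back edge
First back edge: 1 → 0.

1→0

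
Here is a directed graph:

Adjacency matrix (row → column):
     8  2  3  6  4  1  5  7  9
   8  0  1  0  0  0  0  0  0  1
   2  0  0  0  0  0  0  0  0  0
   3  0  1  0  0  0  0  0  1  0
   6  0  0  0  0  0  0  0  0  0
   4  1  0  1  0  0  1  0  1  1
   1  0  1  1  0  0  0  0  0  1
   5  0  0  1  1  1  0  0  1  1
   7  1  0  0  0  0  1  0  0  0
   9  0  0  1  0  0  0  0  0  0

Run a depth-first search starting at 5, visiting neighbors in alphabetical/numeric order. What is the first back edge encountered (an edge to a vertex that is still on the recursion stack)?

1→3

DFS from 5 (visiting neighbors in alphabetical/numeric order); mark gray on enter, black on exit:
5 gray
  3 gray
    2 gray
    2 black
    7 gray
      1 gray
        1→2: 2 black — skip
        1→3: 3 is gray → back edge
First back edge: 1 → 3.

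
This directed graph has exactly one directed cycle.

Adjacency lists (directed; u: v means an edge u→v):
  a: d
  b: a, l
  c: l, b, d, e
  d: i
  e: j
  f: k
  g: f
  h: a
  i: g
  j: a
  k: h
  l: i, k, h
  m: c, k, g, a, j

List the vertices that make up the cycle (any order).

DFS with gray/black marking from g:
g gray
  f gray
    k gray
      h gray
        a gray
          d gray
            i gray
              i→g: g is gray → back edge
Back edge closes the cycle g → f → k → h → a → d → i → g; its vertices are {a, d, f, g, h, i, k}.

a, d, f, g, h, i, k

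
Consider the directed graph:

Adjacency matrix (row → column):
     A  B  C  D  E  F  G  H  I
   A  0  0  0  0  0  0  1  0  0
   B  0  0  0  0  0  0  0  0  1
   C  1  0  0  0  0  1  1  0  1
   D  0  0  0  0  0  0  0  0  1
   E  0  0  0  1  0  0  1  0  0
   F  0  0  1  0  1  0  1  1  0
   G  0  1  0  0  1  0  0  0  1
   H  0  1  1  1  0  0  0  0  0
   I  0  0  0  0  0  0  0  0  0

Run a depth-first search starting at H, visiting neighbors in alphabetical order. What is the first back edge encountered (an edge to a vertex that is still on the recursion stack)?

DFS from H (visiting neighbors in alphabetical order); mark gray on enter, black on exit:
H gray
  B gray
    I gray
    I black
  B black
  C gray
    A gray
      G gray
        G→B: B black — skip
        E gray
          D gray
            D→I: I black — skip
          D black
          E→G: G is gray → back edge
First back edge: E → G.

E->G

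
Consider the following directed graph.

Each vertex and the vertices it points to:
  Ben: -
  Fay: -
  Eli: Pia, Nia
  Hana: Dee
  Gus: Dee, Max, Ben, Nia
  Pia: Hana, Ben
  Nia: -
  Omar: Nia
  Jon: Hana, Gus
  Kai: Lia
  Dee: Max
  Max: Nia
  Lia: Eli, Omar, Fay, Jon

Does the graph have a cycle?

DFS with white/gray/black marking, starting from Pia:
Pia gray
  Hana gray
    Dee gray
      Max gray
        Nia gray
        Nia black
      Max black
    Dee black
  Hana black
  Ben gray
  Ben black
Pia black
Fay gray
Fay black
Eli gray
  Eli→Pia: Pia black — skip
  Eli→Nia: Nia black — skip
Eli black
Gus gray
  Gus→Dee: Dee black — skip
  Gus→Max: Max black — skip
  Gus→Ben: Ben black — skip
  Gus→Nia: Nia black — skip
Gus black
Omar gray
  Omar→Nia: Nia black — skip
Omar black
Jon gray
  Jon→Hana: Hana black — skip
  Jon→Gus: Gus black — skip
Jon black
Kai gray
  Lia gray
    Lia→Eli: Eli black — skip
    Lia→Omar: Omar black — skip
    Lia→Fay: Fay black — skip
    Lia→Jon: Jon black — skip
  Lia black
Kai black
Every edge goes to a white or black vertex — no back edge, so the graph is acyclic.

No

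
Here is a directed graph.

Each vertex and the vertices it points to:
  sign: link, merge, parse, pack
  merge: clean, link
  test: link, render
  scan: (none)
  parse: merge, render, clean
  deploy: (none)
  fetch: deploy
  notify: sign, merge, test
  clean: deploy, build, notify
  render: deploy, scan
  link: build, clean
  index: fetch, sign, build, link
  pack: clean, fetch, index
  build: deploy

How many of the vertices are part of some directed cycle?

A vertex is on a directed cycle iff it belongs to a strongly connected component of size ≥ 2 (or has a self-loop).
The vertices on cycles are {link, pack, sign, test, clean, index, merge, parse, notify} — 9 in total.

9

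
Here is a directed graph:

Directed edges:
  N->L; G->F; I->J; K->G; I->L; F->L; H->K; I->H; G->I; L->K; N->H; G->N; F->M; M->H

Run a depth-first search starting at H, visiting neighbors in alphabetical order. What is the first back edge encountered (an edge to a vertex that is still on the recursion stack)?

DFS from H (visiting neighbors in alphabetical order); mark gray on enter, black on exit:
H gray
  K gray
    G gray
      F gray
        L gray
          L→K: K is gray → back edge
First back edge: L → K.

L→K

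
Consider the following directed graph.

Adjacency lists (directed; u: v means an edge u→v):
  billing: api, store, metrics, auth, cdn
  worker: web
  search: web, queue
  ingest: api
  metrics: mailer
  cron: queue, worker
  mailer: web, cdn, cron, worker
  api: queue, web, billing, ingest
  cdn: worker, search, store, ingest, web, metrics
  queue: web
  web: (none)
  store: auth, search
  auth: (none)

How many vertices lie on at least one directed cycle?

6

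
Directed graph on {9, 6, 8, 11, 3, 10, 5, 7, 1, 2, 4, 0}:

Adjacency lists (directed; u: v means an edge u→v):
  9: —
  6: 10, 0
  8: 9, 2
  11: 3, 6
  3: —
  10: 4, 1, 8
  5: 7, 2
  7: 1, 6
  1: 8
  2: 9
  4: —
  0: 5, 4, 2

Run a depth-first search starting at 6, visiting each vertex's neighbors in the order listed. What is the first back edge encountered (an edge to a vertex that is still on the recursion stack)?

DFS from 6 (visiting each vertex's neighbors in the order listed); mark gray on enter, black on exit:
6 gray
  10 gray
    4 gray
    4 black
    1 gray
      8 gray
        9 gray
        9 black
        2 gray
          2→9: 9 black — skip
        2 black
      8 black
    1 black
    10→8: 8 black — skip
  10 black
  0 gray
    5 gray
      7 gray
        7→1: 1 black — skip
        7→6: 6 is gray → back edge
First back edge: 7 → 6.

7->6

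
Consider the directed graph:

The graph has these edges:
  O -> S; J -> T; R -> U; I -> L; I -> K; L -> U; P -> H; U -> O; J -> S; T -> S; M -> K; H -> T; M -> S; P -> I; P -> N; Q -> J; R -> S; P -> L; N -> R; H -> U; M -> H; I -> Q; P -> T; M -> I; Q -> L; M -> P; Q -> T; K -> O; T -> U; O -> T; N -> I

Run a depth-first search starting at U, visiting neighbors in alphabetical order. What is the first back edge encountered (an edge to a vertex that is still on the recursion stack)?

DFS from U (visiting neighbors in alphabetical order); mark gray on enter, black on exit:
U gray
  O gray
    S gray
    S black
    T gray
      T→S: S black — skip
      T→U: U is gray → back edge
First back edge: T → U.

T->U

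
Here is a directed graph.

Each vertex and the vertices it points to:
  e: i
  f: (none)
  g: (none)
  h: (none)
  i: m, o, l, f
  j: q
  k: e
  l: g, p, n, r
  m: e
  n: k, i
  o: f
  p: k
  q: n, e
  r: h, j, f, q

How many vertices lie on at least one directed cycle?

10

A vertex is on a directed cycle iff it belongs to a strongly connected component of size ≥ 2 (or has a self-loop).
The vertices on cycles are {e, i, j, k, l, m, n, p, q, r} — 10 in total.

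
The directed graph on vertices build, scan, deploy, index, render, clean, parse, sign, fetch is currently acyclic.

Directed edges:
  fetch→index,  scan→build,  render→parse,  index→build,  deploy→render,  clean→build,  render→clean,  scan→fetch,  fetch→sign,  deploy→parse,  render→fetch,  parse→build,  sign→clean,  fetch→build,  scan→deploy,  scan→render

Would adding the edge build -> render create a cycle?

Yes

Adding build→render creates a cycle iff render can already reach build.
Path from render: render → clean → build.
So render → … → build → render is a cycle.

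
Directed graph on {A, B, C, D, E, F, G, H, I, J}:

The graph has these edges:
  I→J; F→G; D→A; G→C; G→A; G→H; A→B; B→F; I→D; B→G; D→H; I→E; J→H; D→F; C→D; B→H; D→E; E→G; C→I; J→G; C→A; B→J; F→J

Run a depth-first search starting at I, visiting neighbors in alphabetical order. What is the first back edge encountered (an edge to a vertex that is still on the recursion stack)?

DFS from I (visiting neighbors in alphabetical order); mark gray on enter, black on exit:
I gray
  D gray
    A gray
      B gray
        F gray
          G gray
            G→A: A is gray → back edge
First back edge: G → A.

G->A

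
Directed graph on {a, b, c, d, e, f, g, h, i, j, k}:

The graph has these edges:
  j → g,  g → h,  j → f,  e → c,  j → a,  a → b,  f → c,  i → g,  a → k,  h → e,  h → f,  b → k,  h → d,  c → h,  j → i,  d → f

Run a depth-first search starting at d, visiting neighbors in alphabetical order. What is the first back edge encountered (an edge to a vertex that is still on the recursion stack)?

h→d

DFS from d (visiting neighbors in alphabetical order); mark gray on enter, black on exit:
d gray
  f gray
    c gray
      h gray
        h→d: d is gray → back edge
First back edge: h → d.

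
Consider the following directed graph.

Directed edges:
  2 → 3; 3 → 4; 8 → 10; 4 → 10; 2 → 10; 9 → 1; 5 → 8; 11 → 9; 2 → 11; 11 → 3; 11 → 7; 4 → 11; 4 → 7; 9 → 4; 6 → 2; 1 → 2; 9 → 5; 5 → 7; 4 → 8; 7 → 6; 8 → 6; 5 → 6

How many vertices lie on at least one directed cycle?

10

A vertex is on a directed cycle iff it belongs to a strongly connected component of size ≥ 2 (or has a self-loop).
The vertices on cycles are {1, 2, 3, 4, 5, 6, 7, 8, 9, 11} — 10 in total.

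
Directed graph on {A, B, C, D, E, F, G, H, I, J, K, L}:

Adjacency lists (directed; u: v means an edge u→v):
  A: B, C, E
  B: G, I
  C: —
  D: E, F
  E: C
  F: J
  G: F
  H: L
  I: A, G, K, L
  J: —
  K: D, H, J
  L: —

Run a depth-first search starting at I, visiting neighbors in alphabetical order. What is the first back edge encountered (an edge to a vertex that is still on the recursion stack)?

DFS from I (visiting neighbors in alphabetical order); mark gray on enter, black on exit:
I gray
  A gray
    B gray
      G gray
        F gray
          J gray
          J black
        F black
      G black
      B→I: I is gray → back edge
First back edge: B → I.

B→I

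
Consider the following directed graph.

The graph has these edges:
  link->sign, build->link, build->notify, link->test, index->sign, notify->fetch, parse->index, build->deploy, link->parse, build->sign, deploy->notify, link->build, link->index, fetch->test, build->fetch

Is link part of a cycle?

link is on a cycle iff link can reach itself via ≥1 edge.
link → build → link — yes.

Yes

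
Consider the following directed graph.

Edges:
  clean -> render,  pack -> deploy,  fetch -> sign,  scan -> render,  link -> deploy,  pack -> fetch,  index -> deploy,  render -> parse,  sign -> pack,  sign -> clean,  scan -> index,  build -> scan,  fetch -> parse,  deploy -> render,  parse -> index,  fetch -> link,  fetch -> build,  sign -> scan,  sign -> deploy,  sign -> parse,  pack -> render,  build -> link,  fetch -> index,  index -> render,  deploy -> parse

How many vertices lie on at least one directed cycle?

7

A vertex is on a directed cycle iff it belongs to a strongly connected component of size ≥ 2 (or has a self-loop).
The vertices on cycles are {pack, sign, fetch, index, parse, deploy, render} — 7 in total.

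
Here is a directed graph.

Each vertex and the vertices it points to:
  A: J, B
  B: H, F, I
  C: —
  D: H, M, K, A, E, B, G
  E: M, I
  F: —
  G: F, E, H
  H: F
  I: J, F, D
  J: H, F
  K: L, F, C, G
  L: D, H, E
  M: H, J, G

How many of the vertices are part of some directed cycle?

9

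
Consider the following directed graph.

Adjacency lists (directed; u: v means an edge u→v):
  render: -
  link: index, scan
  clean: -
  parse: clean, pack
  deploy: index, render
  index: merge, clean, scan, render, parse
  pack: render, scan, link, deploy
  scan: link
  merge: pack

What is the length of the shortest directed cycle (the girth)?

2

For each vertex v, BFS finds the shortest path from v back to v.
The shortest such closed walk is scan → link → scan, length 2.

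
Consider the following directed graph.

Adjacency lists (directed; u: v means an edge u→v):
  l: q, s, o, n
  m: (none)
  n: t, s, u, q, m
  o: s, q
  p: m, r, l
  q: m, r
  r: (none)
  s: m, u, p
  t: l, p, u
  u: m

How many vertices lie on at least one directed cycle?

6

A vertex is on a directed cycle iff it belongs to a strongly connected component of size ≥ 2 (or has a self-loop).
The vertices on cycles are {l, n, o, p, s, t} — 6 in total.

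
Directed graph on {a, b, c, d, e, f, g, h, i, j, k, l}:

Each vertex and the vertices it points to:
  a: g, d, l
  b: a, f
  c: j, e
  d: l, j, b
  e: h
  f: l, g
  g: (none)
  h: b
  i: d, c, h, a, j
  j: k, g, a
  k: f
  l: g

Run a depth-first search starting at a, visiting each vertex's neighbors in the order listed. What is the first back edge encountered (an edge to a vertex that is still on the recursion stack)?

DFS from a (visiting each vertex's neighbors in the order listed); mark gray on enter, black on exit:
a gray
  g gray
  g black
  d gray
    l gray
      l→g: g black — skip
    l black
    j gray
      k gray
        f gray
          f→l: l black — skip
          f→g: g black — skip
        f black
      k black
      j→g: g black — skip
      j→a: a is gray → back edge
First back edge: j → a.

j->a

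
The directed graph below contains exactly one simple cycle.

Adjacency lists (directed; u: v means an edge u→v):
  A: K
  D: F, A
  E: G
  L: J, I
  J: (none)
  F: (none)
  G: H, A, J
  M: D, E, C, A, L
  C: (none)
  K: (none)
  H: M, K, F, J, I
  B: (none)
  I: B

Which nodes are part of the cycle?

E, G, H, M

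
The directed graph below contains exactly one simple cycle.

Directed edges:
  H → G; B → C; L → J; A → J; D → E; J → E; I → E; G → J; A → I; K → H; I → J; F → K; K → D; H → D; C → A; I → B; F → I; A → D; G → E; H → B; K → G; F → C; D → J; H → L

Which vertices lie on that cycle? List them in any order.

A, B, C, I

DFS with gray/black marking from C:
C gray
  A gray
    I gray
      E gray
      E black
      B gray
        B→C: C is gray → back edge
Back edge closes the cycle C → A → I → B → C; its vertices are {A, B, C, I}.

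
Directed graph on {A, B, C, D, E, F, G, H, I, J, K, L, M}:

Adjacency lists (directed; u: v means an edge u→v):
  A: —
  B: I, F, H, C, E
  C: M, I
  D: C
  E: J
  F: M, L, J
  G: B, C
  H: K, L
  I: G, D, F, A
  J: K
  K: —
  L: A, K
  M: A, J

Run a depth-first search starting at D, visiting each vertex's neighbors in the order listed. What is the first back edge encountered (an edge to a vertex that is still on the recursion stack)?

DFS from D (visiting each vertex's neighbors in the order listed); mark gray on enter, black on exit:
D gray
  C gray
    M gray
      A gray
      A black
      J gray
        K gray
        K black
      J black
    M black
    I gray
      G gray
        B gray
          B→I: I is gray → back edge
First back edge: B → I.

B->I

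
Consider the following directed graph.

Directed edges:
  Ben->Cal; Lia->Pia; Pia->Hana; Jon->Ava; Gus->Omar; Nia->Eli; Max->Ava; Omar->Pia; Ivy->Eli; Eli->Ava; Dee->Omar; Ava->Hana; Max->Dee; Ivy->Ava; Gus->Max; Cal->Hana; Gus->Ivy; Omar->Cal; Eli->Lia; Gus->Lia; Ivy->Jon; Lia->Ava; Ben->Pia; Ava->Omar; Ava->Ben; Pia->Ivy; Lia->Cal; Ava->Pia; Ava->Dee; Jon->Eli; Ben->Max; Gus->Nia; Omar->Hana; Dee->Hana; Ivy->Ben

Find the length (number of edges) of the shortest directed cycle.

3

For each vertex v, BFS finds the shortest path from v back to v.
The shortest such closed walk is Ivy → Ben → Pia → Ivy, length 3.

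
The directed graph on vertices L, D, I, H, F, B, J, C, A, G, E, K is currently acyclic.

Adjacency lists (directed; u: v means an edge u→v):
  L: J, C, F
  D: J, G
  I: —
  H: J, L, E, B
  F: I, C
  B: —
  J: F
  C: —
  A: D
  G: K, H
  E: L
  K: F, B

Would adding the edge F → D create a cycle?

Adding F→D creates a cycle iff D can already reach F.
Path from D: D → J → F.
So D → … → F → D is a cycle.

Yes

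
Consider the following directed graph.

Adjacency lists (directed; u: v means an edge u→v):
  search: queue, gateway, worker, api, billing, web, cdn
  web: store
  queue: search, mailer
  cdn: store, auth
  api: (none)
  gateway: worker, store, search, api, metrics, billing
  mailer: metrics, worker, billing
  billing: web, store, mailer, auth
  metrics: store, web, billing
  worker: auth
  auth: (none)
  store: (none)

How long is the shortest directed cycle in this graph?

For each vertex v, BFS finds the shortest path from v back to v.
The shortest such closed walk is search → queue → search, length 2.

2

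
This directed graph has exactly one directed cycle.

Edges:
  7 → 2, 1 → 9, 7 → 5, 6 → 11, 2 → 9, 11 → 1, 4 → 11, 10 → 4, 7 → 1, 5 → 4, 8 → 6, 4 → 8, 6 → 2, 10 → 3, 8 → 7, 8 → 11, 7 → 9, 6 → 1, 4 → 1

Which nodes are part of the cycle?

4, 5, 7, 8

DFS with gray/black marking from 4:
4 gray
  11 gray
    1 gray
      9 gray
      9 black
    1 black
  11 black
  4→1: 1 black — skip
  8 gray
    6 gray
      6→11: 11 black — skip
      6→1: 1 black — skip
      2 gray
        2→9: 9 black — skip
      2 black
    6 black
    8→11: 11 black — skip
    7 gray
      7→1: 1 black — skip
      7→9: 9 black — skip
      5 gray
        5→4: 4 is gray → back edge
Back edge closes the cycle 4 → 8 → 7 → 5 → 4; its vertices are {4, 5, 7, 8}.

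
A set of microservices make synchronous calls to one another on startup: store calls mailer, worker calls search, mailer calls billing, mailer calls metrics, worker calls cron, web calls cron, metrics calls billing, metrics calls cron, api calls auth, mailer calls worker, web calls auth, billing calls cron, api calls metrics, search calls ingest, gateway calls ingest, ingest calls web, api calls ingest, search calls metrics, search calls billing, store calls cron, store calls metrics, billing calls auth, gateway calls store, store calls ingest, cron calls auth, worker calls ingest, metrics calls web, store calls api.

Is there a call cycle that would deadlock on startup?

No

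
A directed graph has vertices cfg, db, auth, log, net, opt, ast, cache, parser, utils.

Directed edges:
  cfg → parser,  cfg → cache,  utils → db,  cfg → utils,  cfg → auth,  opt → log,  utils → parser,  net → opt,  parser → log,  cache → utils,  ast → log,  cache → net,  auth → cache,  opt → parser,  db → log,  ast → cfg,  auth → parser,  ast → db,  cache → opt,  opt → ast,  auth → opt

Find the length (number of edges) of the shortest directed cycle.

For each vertex v, BFS finds the shortest path from v back to v.
The shortest such closed walk is cfg → auth → opt → ast → cfg, length 4.

4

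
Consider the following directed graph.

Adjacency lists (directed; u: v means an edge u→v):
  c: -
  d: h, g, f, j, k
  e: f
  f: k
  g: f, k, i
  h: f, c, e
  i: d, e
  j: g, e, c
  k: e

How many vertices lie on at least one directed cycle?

7

A vertex is on a directed cycle iff it belongs to a strongly connected component of size ≥ 2 (or has a self-loop).
The vertices on cycles are {d, e, f, g, i, j, k} — 7 in total.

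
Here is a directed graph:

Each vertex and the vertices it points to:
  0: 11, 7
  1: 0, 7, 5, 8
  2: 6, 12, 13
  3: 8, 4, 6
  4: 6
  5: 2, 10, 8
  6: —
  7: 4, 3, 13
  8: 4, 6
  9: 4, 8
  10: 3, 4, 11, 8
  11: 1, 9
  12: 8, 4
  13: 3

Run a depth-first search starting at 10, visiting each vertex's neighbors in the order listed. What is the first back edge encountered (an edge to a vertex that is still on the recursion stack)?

0->11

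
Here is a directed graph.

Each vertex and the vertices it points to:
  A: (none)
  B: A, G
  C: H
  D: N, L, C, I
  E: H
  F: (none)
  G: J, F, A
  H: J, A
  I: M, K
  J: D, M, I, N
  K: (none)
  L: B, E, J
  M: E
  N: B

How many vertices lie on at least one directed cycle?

A vertex is on a directed cycle iff it belongs to a strongly connected component of size ≥ 2 (or has a self-loop).
The vertices on cycles are {B, C, D, E, G, H, I, J, L, M, N} — 11 in total.

11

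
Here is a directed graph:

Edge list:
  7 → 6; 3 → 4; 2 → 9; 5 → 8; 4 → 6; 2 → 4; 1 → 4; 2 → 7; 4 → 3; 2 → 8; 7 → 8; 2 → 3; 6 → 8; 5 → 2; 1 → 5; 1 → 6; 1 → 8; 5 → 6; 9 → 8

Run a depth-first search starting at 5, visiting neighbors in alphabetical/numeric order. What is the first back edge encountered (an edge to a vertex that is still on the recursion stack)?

4->3

DFS from 5 (visiting neighbors in alphabetical/numeric order); mark gray on enter, black on exit:
5 gray
  2 gray
    3 gray
      4 gray
        4→3: 3 is gray → back edge
First back edge: 4 → 3.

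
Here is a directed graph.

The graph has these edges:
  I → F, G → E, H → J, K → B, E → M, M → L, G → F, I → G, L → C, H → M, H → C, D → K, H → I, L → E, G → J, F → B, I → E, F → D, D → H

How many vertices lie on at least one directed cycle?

A vertex is on a directed cycle iff it belongs to a strongly connected component of size ≥ 2 (or has a self-loop).
The vertices on cycles are {D, E, F, G, H, I, L, M} — 8 in total.

8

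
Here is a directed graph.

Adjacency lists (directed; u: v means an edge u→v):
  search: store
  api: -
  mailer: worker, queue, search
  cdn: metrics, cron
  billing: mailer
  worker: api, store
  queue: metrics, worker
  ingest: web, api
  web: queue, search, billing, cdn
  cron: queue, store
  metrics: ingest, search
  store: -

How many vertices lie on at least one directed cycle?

8

A vertex is on a directed cycle iff it belongs to a strongly connected component of size ≥ 2 (or has a self-loop).
The vertices on cycles are {cdn, web, cron, queue, ingest, mailer, billing, metrics} — 8 in total.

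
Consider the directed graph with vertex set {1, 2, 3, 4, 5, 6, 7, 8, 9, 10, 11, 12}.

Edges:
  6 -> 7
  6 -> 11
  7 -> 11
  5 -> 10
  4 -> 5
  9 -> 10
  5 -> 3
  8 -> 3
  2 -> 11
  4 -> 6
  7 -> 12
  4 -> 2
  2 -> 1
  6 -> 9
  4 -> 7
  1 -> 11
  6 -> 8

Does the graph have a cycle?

No

DFS with white/gray/black marking, starting from 7:
7 gray
  11 gray
  11 black
  12 gray
  12 black
7 black
1 gray
  1→11: 11 black — skip
1 black
2 gray
  2→1: 1 black — skip
  2→11: 11 black — skip
2 black
3 gray
3 black
4 gray
  6 gray
    6→11: 11 black — skip
    6→7: 7 black — skip
    8 gray
      8→3: 3 black — skip
    8 black
    9 gray
      10 gray
      10 black
    9 black
  6 black
  4→2: 2 black — skip
  5 gray
    5→3: 3 black — skip
    5→10: 10 black — skip
  5 black
  4→7: 7 black — skip
4 black
Every edge goes to a white or black vertex — no back edge, so the graph is acyclic.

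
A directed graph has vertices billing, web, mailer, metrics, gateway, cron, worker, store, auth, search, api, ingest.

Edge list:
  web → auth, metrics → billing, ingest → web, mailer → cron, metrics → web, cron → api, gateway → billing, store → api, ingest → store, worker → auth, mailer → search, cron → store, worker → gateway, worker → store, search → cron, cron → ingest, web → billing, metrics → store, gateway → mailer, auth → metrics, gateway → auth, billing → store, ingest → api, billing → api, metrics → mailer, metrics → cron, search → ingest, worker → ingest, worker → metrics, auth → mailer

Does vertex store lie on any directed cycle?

No

store lies on a cycle iff there is a path from store back to itself.
Exploring from store, it never reaches itself; equivalently, its strongly connected component is a singleton.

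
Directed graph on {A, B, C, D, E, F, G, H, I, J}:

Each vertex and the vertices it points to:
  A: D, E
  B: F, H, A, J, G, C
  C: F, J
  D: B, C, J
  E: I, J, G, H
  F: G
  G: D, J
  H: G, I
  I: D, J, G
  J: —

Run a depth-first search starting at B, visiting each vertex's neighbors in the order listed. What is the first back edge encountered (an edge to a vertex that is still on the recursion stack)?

DFS from B (visiting each vertex's neighbors in the order listed); mark gray on enter, black on exit:
B gray
  F gray
    G gray
      D gray
        D→B: B is gray → back edge
First back edge: D → B.

D→B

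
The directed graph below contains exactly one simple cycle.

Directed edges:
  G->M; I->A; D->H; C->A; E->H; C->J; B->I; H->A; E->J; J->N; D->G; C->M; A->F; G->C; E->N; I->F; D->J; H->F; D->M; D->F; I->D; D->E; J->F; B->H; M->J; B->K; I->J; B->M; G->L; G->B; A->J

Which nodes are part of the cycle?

DFS with gray/black marking from G:
G gray
  L gray
  L black
  C gray
    J gray
      F gray
      F black
      N gray
      N black
    J black
    A gray
      A→F: F black — skip
      A→J: J black — skip
    A black
    M gray
      M→J: J black — skip
    M black
  C black
  G→M: M black — skip
  B gray
    K gray
    K black
    H gray
      H→A: A black — skip
      H→F: F black — skip
    H black
    I gray
      I→F: F black — skip
      D gray
        D→G: G is gray → back edge
Back edge closes the cycle G → B → I → D → G; its vertices are {B, D, G, I}.

B, D, G, I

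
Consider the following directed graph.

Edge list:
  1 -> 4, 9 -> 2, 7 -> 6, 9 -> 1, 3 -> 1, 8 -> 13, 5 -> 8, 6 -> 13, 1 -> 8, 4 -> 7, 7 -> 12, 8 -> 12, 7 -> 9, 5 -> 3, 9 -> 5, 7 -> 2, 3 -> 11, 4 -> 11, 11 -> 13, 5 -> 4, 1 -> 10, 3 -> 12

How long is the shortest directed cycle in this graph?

4

For each vertex v, BFS finds the shortest path from v back to v.
The shortest such closed walk is 5 → 4 → 7 → 9 → 5, length 4.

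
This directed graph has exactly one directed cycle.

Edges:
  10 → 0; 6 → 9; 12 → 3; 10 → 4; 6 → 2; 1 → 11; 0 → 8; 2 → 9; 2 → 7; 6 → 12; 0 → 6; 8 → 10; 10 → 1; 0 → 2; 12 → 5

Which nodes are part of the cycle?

0, 8, 10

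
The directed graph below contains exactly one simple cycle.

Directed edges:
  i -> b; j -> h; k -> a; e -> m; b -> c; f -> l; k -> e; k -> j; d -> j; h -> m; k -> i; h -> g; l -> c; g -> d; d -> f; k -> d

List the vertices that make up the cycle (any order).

d, g, h, j

DFS with gray/black marking from d:
d gray
  j gray
    h gray
      g gray
        g→d: d is gray → back edge
Back edge closes the cycle d → j → h → g → d; its vertices are {d, g, h, j}.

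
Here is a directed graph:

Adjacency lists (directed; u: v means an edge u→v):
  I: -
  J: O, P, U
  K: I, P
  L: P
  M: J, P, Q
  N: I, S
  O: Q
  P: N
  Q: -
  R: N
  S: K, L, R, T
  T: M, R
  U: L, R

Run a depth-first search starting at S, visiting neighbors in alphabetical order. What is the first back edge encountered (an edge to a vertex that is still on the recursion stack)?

DFS from S (visiting neighbors in alphabetical order); mark gray on enter, black on exit:
S gray
  K gray
    I gray
    I black
    P gray
      N gray
        N→I: I black — skip
        N→S: S is gray → back edge
First back edge: N → S.

N→S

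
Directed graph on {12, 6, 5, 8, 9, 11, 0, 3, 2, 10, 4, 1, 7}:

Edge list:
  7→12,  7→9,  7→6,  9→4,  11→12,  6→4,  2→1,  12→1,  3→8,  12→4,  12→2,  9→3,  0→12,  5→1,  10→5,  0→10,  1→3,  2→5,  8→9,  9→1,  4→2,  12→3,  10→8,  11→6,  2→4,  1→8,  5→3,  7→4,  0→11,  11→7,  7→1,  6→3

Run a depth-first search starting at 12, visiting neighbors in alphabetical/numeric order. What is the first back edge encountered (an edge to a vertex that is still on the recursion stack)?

DFS from 12 (visiting neighbors in alphabetical/numeric order); mark gray on enter, black on exit:
12 gray
  1 gray
    3 gray
      8 gray
        9 gray
          9→1: 1 is gray → back edge
First back edge: 9 → 1.

9->1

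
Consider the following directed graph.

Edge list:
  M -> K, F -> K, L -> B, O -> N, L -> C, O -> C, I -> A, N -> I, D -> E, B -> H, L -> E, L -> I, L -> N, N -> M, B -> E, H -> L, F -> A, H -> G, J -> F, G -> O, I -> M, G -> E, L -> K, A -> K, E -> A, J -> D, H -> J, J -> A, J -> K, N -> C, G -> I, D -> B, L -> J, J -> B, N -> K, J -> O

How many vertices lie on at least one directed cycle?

A vertex is on a directed cycle iff it belongs to a strongly connected component of size ≥ 2 (or has a self-loop).
The vertices on cycles are {B, D, H, J, L} — 5 in total.

5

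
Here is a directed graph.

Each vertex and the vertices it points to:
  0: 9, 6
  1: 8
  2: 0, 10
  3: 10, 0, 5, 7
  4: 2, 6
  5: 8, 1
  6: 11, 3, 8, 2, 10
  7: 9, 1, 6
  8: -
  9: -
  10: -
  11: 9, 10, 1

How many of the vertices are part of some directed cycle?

A vertex is on a directed cycle iff it belongs to a strongly connected component of size ≥ 2 (or has a self-loop).
The vertices on cycles are {0, 2, 3, 6, 7} — 5 in total.

5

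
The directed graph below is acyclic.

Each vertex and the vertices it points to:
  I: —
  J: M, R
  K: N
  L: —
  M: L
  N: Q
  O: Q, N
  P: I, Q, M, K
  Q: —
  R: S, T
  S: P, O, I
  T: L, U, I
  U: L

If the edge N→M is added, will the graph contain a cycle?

No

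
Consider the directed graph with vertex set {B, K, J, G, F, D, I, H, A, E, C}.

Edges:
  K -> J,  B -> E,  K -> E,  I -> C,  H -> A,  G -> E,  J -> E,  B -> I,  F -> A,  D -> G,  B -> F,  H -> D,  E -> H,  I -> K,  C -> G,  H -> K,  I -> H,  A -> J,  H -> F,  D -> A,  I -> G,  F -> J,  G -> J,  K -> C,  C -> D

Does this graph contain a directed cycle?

DFS with white/gray/black marking, starting from F:
F gray
  A gray
    J gray
      E gray
        H gray
          H→F: F is gray → back edge
Back edge found, so a cycle exists: F → A → J → E → H → F.

Yes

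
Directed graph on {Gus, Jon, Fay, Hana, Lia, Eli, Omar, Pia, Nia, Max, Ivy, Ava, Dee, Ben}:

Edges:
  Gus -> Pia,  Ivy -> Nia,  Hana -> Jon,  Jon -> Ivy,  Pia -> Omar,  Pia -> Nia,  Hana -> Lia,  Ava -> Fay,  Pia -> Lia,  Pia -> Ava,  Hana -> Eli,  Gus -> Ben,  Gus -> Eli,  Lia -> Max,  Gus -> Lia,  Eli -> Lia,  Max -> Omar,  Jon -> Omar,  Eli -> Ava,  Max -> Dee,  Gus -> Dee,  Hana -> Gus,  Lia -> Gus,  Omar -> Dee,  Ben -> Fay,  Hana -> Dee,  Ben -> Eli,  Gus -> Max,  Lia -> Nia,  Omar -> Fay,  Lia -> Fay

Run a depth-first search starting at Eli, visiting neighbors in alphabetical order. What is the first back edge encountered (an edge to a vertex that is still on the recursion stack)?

Ben→Eli

DFS from Eli (visiting neighbors in alphabetical order); mark gray on enter, black on exit:
Eli gray
  Ava gray
    Fay gray
    Fay black
  Ava black
  Lia gray
    Lia→Fay: Fay black — skip
    Gus gray
      Ben gray
        Ben→Eli: Eli is gray → back edge
First back edge: Ben → Eli.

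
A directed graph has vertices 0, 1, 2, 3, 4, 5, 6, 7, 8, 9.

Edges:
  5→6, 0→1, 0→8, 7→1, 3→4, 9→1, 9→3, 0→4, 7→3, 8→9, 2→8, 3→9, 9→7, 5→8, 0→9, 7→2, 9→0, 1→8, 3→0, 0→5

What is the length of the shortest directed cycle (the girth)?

2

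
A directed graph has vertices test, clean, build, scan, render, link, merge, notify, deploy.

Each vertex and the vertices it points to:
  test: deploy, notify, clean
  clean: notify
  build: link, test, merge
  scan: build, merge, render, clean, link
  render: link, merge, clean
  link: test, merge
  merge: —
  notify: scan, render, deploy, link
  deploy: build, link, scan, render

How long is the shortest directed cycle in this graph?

For each vertex v, BFS finds the shortest path from v back to v.
The shortest such closed walk is test → notify → link → test, length 3.

3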